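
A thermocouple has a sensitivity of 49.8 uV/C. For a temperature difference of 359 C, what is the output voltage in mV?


The thermocouple output V = sensitivity * dT.
V = 49.8 uV/C * 359 C
V = 17878.2 uV
V = 17.878 mV

17.878 mV


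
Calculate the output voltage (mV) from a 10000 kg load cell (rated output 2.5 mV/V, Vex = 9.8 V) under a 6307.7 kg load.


Vout = rated_output * Vex * (load / capacity).
Vout = 2.5 * 9.8 * (6307.7 / 10000)
Vout = 2.5 * 9.8 * 0.63077
Vout = 15.454 mV

15.454 mV


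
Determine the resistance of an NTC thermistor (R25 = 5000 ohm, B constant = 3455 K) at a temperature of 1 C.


NTC thermistor equation: Rt = R25 * exp(B * (1/T - 1/T25)).
T in Kelvin: 274.15 K, T25 = 298.15 K
1/T - 1/T25 = 1/274.15 - 1/298.15 = 0.00029362
B * (1/T - 1/T25) = 3455 * 0.00029362 = 1.0145
Rt = 5000 * exp(1.0145) = 13789.4 ohm

13789.4 ohm


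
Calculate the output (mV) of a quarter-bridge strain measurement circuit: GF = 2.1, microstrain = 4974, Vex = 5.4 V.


Quarter bridge output: Vout = (GF * epsilon * Vex) / 4.
Vout = (2.1 * 4974e-6 * 5.4) / 4
Vout = 0.05640516 / 4 V
Vout = 0.01410129 V = 14.1013 mV

14.1013 mV


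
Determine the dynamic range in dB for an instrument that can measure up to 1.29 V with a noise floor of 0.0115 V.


Dynamic range = 20 * log10(Vmax / Vnoise).
DR = 20 * log10(1.29 / 0.0115)
DR = 20 * log10(112.17)
DR = 41.0 dB

41.0 dB


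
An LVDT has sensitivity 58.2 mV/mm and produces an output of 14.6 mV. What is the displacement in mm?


Displacement = Vout / sensitivity.
d = 14.6 / 58.2
d = 0.251 mm

0.251 mm


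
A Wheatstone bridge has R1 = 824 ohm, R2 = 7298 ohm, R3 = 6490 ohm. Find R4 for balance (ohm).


At balance: R1*R4 = R2*R3, so R4 = R2*R3/R1.
R4 = 7298 * 6490 / 824
R4 = 47364020 / 824
R4 = 57480.61 ohm

57480.61 ohm


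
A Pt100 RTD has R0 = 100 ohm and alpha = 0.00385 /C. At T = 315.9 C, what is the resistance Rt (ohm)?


The RTD equation: Rt = R0 * (1 + alpha * T).
Rt = 100 * (1 + 0.00385 * 315.9)
Rt = 100 * (1 + 1.216215)
Rt = 100 * 2.216215
Rt = 221.621 ohm

221.621 ohm


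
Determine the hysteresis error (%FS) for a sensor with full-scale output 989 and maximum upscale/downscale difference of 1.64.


Hysteresis = (max difference / full scale) * 100%.
H = (1.64 / 989) * 100
H = 0.166 %FS

0.166 %FS


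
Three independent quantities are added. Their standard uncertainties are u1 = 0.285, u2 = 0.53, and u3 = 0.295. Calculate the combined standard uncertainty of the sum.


For a sum of independent quantities, uc = sqrt(u1^2 + u2^2 + u3^2).
uc = sqrt(0.285^2 + 0.53^2 + 0.295^2)
uc = sqrt(0.081225 + 0.2809 + 0.087025)
uc = 0.6702

0.6702


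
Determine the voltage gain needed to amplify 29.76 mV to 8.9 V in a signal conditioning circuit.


Gain = Vout / Vin (converting to same units).
G = 8.9 V / 29.76 mV
G = 8900.0 mV / 29.76 mV
G = 299.06

299.06


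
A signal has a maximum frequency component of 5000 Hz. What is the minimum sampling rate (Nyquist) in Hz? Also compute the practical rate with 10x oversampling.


By Nyquist theorem, fs_min = 2 * fmax.
fs_min = 2 * 5000 = 10000 Hz
Practical rate = 10 * fs_min = 10 * 10000 = 100000 Hz

fs_min = 10000 Hz, fs_practical = 100000 Hz


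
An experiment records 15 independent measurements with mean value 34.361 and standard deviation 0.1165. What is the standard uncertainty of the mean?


The standard uncertainty for Type A evaluation is u = s / sqrt(n).
u = 0.1165 / sqrt(15)
u = 0.1165 / 3.873
u = 0.0301

0.0301


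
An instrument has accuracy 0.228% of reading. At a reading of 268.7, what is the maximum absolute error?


Absolute error = (accuracy% / 100) * reading.
Error = (0.228 / 100) * 268.7
Error = 0.00228 * 268.7
Error = 0.6126

0.6126


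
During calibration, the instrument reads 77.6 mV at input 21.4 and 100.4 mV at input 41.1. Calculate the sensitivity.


Sensitivity = (y2 - y1) / (x2 - x1).
S = (100.4 - 77.6) / (41.1 - 21.4)
S = 22.8 / 19.7
S = 1.1574 mV/unit

1.1574 mV/unit


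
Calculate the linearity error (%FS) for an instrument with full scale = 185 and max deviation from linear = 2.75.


Linearity error = (max deviation / full scale) * 100%.
Linearity = (2.75 / 185) * 100
Linearity = 1.486 %FS

1.486 %FS


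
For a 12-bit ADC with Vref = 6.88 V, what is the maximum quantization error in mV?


The maximum quantization error is +/- LSB/2.
LSB = Vref / 2^n = 6.88 / 4096 = 0.00167969 V
Max error = LSB / 2 = 0.00167969 / 2 = 0.00083984 V
Max error = 0.8398 mV

0.8398 mV


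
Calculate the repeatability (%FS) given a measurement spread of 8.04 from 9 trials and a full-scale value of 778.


Repeatability = (spread / full scale) * 100%.
R = (8.04 / 778) * 100
R = 1.033 %FS

1.033 %FS


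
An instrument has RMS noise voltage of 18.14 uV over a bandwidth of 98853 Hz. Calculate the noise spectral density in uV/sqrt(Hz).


Noise spectral density = Vrms / sqrt(BW).
NSD = 18.14 / sqrt(98853)
NSD = 18.14 / 314.409
NSD = 0.0577 uV/sqrt(Hz)

0.0577 uV/sqrt(Hz)


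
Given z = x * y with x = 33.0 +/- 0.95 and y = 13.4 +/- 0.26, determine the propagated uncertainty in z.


For a product z = x*y, the relative uncertainty is:
uz/z = sqrt((ux/x)^2 + (uy/y)^2)
Relative uncertainties: ux/x = 0.95/33.0 = 0.028788
uy/y = 0.26/13.4 = 0.019403
z = 33.0 * 13.4 = 442.2
uz = 442.2 * sqrt(0.028788^2 + 0.019403^2) = 15.352

15.352


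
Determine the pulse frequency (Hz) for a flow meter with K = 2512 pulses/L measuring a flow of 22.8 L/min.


Frequency = K * Q / 60 (converting L/min to L/s).
f = 2512 * 22.8 / 60
f = 57273.6 / 60
f = 954.56 Hz

954.56 Hz


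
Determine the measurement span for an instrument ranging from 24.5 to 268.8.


Span = upper range - lower range.
Span = 268.8 - (24.5)
Span = 244.3

244.3


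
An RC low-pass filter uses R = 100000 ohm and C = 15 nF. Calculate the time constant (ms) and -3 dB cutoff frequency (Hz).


Time constant: tau = R * C.
tau = 100000 * 1.50e-08 = 0.0015 s
tau = 1.5 ms
Cutoff frequency: fc = 1 / (2*pi*R*C).
fc = 1 / (2*pi*0.0015) = 106.1 Hz

tau = 1.5 ms, fc = 106.1 Hz


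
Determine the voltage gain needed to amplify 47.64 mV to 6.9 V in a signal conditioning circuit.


Gain = Vout / Vin (converting to same units).
G = 6.9 V / 47.64 mV
G = 6900.0 mV / 47.64 mV
G = 144.84

144.84


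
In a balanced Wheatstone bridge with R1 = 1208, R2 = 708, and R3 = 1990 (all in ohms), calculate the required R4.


At balance: R1*R4 = R2*R3, so R4 = R2*R3/R1.
R4 = 708 * 1990 / 1208
R4 = 1408920 / 1208
R4 = 1166.32 ohm

1166.32 ohm


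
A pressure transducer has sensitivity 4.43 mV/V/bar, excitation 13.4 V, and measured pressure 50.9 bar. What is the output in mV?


Output = sensitivity * Vex * P.
Vout = 4.43 * 13.4 * 50.9
Vout = 59.362 * 50.9
Vout = 3021.53 mV

3021.53 mV


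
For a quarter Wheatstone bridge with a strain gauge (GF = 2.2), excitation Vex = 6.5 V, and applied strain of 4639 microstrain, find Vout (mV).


Quarter bridge output: Vout = (GF * epsilon * Vex) / 4.
Vout = (2.2 * 4639e-6 * 6.5) / 4
Vout = 0.0663377 / 4 V
Vout = 0.01658442 V = 16.5844 mV

16.5844 mV


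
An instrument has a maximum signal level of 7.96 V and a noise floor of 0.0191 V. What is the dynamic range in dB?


Dynamic range = 20 * log10(Vmax / Vnoise).
DR = 20 * log10(7.96 / 0.0191)
DR = 20 * log10(416.75)
DR = 52.4 dB

52.4 dB


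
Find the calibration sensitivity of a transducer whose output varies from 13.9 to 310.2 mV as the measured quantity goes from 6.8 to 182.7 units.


Sensitivity = (y2 - y1) / (x2 - x1).
S = (310.2 - 13.9) / (182.7 - 6.8)
S = 296.3 / 175.9
S = 1.6845 mV/unit

1.6845 mV/unit


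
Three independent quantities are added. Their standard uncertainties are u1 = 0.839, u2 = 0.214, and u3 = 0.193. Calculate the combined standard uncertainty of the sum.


For a sum of independent quantities, uc = sqrt(u1^2 + u2^2 + u3^2).
uc = sqrt(0.839^2 + 0.214^2 + 0.193^2)
uc = sqrt(0.703921 + 0.045796 + 0.037249)
uc = 0.8871

0.8871


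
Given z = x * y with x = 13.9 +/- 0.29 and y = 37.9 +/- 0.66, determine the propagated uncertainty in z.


For a product z = x*y, the relative uncertainty is:
uz/z = sqrt((ux/x)^2 + (uy/y)^2)
Relative uncertainties: ux/x = 0.29/13.9 = 0.020863
uy/y = 0.66/37.9 = 0.017414
z = 13.9 * 37.9 = 526.8
uz = 526.8 * sqrt(0.020863^2 + 0.017414^2) = 14.317

14.317


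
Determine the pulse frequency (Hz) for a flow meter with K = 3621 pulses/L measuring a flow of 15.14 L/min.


Frequency = K * Q / 60 (converting L/min to L/s).
f = 3621 * 15.14 / 60
f = 54821.94 / 60
f = 913.7 Hz

913.7 Hz


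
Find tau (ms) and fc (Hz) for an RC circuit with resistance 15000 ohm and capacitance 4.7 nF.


Time constant: tau = R * C.
tau = 15000 * 4.70e-09 = 7.05e-05 s
tau = 0.0705 ms
Cutoff frequency: fc = 1 / (2*pi*R*C).
fc = 1 / (2*pi*7.05e-05) = 2257.52 Hz

tau = 0.0705 ms, fc = 2257.52 Hz


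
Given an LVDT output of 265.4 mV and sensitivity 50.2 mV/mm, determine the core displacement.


Displacement = Vout / sensitivity.
d = 265.4 / 50.2
d = 5.287 mm

5.287 mm


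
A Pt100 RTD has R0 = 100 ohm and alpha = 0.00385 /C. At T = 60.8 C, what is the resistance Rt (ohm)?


The RTD equation: Rt = R0 * (1 + alpha * T).
Rt = 100 * (1 + 0.00385 * 60.8)
Rt = 100 * (1 + 0.23408)
Rt = 100 * 1.23408
Rt = 123.408 ohm

123.408 ohm


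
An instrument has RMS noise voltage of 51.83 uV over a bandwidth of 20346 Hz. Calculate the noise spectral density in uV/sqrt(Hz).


Noise spectral density = Vrms / sqrt(BW).
NSD = 51.83 / sqrt(20346)
NSD = 51.83 / 142.6394
NSD = 0.3634 uV/sqrt(Hz)

0.3634 uV/sqrt(Hz)


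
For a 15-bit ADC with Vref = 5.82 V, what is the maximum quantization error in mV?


The maximum quantization error is +/- LSB/2.
LSB = Vref / 2^n = 5.82 / 32768 = 0.00017761 V
Max error = LSB / 2 = 0.00017761 / 2 = 8.881e-05 V
Max error = 0.0888 mV

0.0888 mV


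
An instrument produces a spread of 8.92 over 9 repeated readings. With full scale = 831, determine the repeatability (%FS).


Repeatability = (spread / full scale) * 100%.
R = (8.92 / 831) * 100
R = 1.073 %FS

1.073 %FS


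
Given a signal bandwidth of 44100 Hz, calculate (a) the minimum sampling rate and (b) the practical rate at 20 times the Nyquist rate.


By Nyquist theorem, fs_min = 2 * fmax.
fs_min = 2 * 44100 = 88200 Hz
Practical rate = 20 * fs_min = 20 * 88200 = 1764000 Hz

fs_min = 88200 Hz, fs_practical = 1764000 Hz


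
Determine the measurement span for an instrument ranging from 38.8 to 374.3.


Span = upper range - lower range.
Span = 374.3 - (38.8)
Span = 335.5

335.5


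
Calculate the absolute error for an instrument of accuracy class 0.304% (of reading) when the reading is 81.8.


Absolute error = (accuracy% / 100) * reading.
Error = (0.304 / 100) * 81.8
Error = 0.00304 * 81.8
Error = 0.2487

0.2487


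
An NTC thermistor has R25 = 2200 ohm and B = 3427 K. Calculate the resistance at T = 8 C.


NTC thermistor equation: Rt = R25 * exp(B * (1/T - 1/T25)).
T in Kelvin: 281.15 K, T25 = 298.15 K
1/T - 1/T25 = 1/281.15 - 1/298.15 = 0.0002028
B * (1/T - 1/T25) = 3427 * 0.0002028 = 0.695
Rt = 2200 * exp(0.695) = 4408.2 ohm

4408.2 ohm


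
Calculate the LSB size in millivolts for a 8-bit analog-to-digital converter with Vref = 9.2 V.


The resolution (LSB) of an ADC is Vref / 2^n.
LSB = 9.2 / 2^8
LSB = 9.2 / 256
LSB = 0.0359375 V = 35.9375 mV

35.9375 mV


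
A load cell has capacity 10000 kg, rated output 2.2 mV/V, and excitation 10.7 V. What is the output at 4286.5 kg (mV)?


Vout = rated_output * Vex * (load / capacity).
Vout = 2.2 * 10.7 * (4286.5 / 10000)
Vout = 2.2 * 10.7 * 0.42865
Vout = 10.09 mV

10.09 mV


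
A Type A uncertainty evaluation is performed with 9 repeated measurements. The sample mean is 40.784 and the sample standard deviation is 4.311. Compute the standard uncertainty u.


The standard uncertainty for Type A evaluation is u = s / sqrt(n).
u = 4.311 / sqrt(9)
u = 4.311 / 3.0
u = 1.437

1.437


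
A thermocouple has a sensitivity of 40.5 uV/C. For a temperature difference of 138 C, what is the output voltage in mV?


The thermocouple output V = sensitivity * dT.
V = 40.5 uV/C * 138 C
V = 5589.0 uV
V = 5.589 mV

5.589 mV


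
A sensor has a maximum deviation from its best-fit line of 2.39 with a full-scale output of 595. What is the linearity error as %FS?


Linearity error = (max deviation / full scale) * 100%.
Linearity = (2.39 / 595) * 100
Linearity = 0.402 %FS

0.402 %FS


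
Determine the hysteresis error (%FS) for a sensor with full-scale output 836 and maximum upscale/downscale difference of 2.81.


Hysteresis = (max difference / full scale) * 100%.
H = (2.81 / 836) * 100
H = 0.336 %FS

0.336 %FS


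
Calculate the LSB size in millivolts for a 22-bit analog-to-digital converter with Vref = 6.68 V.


The resolution (LSB) of an ADC is Vref / 2^n.
LSB = 6.68 / 2^22
LSB = 6.68 / 4194304
LSB = 1.59e-06 V = 0.00159264 mV

0.00159264 mV


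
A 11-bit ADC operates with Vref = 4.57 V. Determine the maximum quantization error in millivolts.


The maximum quantization error is +/- LSB/2.
LSB = Vref / 2^n = 4.57 / 2048 = 0.00223145 V
Max error = LSB / 2 = 0.00223145 / 2 = 0.00111572 V
Max error = 1.1157 mV

1.1157 mV


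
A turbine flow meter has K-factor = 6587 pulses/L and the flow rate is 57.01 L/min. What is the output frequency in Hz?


Frequency = K * Q / 60 (converting L/min to L/s).
f = 6587 * 57.01 / 60
f = 375524.87 / 60
f = 6258.75 Hz

6258.75 Hz


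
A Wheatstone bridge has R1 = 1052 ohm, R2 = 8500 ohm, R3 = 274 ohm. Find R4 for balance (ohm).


At balance: R1*R4 = R2*R3, so R4 = R2*R3/R1.
R4 = 8500 * 274 / 1052
R4 = 2329000 / 1052
R4 = 2213.88 ohm

2213.88 ohm


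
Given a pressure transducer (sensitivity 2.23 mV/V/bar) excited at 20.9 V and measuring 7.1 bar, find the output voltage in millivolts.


Output = sensitivity * Vex * P.
Vout = 2.23 * 20.9 * 7.1
Vout = 46.607 * 7.1
Vout = 330.91 mV

330.91 mV


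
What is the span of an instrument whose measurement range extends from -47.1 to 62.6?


Span = upper range - lower range.
Span = 62.6 - (-47.1)
Span = 109.7

109.7


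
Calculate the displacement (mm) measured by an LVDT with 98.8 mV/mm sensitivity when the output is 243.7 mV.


Displacement = Vout / sensitivity.
d = 243.7 / 98.8
d = 2.467 mm

2.467 mm


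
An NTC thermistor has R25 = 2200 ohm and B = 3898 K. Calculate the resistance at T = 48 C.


NTC thermistor equation: Rt = R25 * exp(B * (1/T - 1/T25)).
T in Kelvin: 321.15 K, T25 = 298.15 K
1/T - 1/T25 = 1/321.15 - 1/298.15 = -0.00024021
B * (1/T - 1/T25) = 3898 * -0.00024021 = -0.9363
Rt = 2200 * exp(-0.9363) = 862.5 ohm

862.5 ohm


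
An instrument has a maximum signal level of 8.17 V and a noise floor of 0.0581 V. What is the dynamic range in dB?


Dynamic range = 20 * log10(Vmax / Vnoise).
DR = 20 * log10(8.17 / 0.0581)
DR = 20 * log10(140.62)
DR = 42.96 dB

42.96 dB


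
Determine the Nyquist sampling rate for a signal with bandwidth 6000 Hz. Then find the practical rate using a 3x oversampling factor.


By Nyquist theorem, fs_min = 2 * fmax.
fs_min = 2 * 6000 = 12000 Hz
Practical rate = 3 * fs_min = 3 * 12000 = 36000 Hz

fs_min = 12000 Hz, fs_practical = 36000 Hz


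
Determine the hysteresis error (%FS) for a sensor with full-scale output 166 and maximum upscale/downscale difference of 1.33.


Hysteresis = (max difference / full scale) * 100%.
H = (1.33 / 166) * 100
H = 0.801 %FS

0.801 %FS


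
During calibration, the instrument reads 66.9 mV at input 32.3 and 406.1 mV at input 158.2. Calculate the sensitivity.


Sensitivity = (y2 - y1) / (x2 - x1).
S = (406.1 - 66.9) / (158.2 - 32.3)
S = 339.2 / 125.9
S = 2.6942 mV/unit

2.6942 mV/unit


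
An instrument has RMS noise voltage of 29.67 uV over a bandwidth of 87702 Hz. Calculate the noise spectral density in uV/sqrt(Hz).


Noise spectral density = Vrms / sqrt(BW).
NSD = 29.67 / sqrt(87702)
NSD = 29.67 / 296.1452
NSD = 0.1002 uV/sqrt(Hz)

0.1002 uV/sqrt(Hz)


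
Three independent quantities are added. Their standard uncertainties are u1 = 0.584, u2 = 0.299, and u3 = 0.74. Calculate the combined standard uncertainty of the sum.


For a sum of independent quantities, uc = sqrt(u1^2 + u2^2 + u3^2).
uc = sqrt(0.584^2 + 0.299^2 + 0.74^2)
uc = sqrt(0.341056 + 0.089401 + 0.5476)
uc = 0.989

0.989


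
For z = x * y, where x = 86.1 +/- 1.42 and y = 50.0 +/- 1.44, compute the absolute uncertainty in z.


For a product z = x*y, the relative uncertainty is:
uz/z = sqrt((ux/x)^2 + (uy/y)^2)
Relative uncertainties: ux/x = 1.42/86.1 = 0.016492
uy/y = 1.44/50.0 = 0.0288
z = 86.1 * 50.0 = 4305.0
uz = 4305.0 * sqrt(0.016492^2 + 0.0288^2) = 142.874

142.874


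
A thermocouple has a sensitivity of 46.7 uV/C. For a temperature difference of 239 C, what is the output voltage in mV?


The thermocouple output V = sensitivity * dT.
V = 46.7 uV/C * 239 C
V = 11161.3 uV
V = 11.161 mV

11.161 mV


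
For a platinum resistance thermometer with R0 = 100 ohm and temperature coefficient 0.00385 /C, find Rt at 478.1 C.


The RTD equation: Rt = R0 * (1 + alpha * T).
Rt = 100 * (1 + 0.00385 * 478.1)
Rt = 100 * (1 + 1.840685)
Rt = 100 * 2.840685
Rt = 284.069 ohm

284.069 ohm


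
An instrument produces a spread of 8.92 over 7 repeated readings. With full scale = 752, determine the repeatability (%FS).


Repeatability = (spread / full scale) * 100%.
R = (8.92 / 752) * 100
R = 1.186 %FS

1.186 %FS


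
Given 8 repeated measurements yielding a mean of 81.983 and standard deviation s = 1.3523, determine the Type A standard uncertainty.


The standard uncertainty for Type A evaluation is u = s / sqrt(n).
u = 1.3523 / sqrt(8)
u = 1.3523 / 2.8284
u = 0.4781

0.4781


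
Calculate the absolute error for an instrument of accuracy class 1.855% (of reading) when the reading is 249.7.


Absolute error = (accuracy% / 100) * reading.
Error = (1.855 / 100) * 249.7
Error = 0.01855 * 249.7
Error = 4.6319

4.6319


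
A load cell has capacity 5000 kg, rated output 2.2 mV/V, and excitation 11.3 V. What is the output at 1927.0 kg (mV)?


Vout = rated_output * Vex * (load / capacity).
Vout = 2.2 * 11.3 * (1927.0 / 5000)
Vout = 2.2 * 11.3 * 0.3854
Vout = 9.581 mV

9.581 mV


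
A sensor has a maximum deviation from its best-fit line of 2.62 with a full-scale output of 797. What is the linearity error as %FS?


Linearity error = (max deviation / full scale) * 100%.
Linearity = (2.62 / 797) * 100
Linearity = 0.329 %FS

0.329 %FS


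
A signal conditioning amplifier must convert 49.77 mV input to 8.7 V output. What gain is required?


Gain = Vout / Vin (converting to same units).
G = 8.7 V / 49.77 mV
G = 8700.0 mV / 49.77 mV
G = 174.8

174.8


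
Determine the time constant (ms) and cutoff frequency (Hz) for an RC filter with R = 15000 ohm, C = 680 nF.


Time constant: tau = R * C.
tau = 15000 * 6.80e-07 = 0.0102 s
tau = 10.2 ms
Cutoff frequency: fc = 1 / (2*pi*R*C).
fc = 1 / (2*pi*0.0102) = 15.6 Hz

tau = 10.2 ms, fc = 15.6 Hz


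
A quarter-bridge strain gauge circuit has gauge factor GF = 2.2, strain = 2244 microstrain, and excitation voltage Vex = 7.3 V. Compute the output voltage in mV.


Quarter bridge output: Vout = (GF * epsilon * Vex) / 4.
Vout = (2.2 * 2244e-6 * 7.3) / 4
Vout = 0.03603864 / 4 V
Vout = 0.00900966 V = 9.0097 mV

9.0097 mV


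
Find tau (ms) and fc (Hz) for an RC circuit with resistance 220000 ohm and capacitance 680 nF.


Time constant: tau = R * C.
tau = 220000 * 6.80e-07 = 0.1496 s
tau = 149.6 ms
Cutoff frequency: fc = 1 / (2*pi*R*C).
fc = 1 / (2*pi*0.1496) = 1.06 Hz

tau = 149.6 ms, fc = 1.06 Hz


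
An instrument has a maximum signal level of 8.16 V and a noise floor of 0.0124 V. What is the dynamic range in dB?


Dynamic range = 20 * log10(Vmax / Vnoise).
DR = 20 * log10(8.16 / 0.0124)
DR = 20 * log10(658.06)
DR = 56.37 dB

56.37 dB


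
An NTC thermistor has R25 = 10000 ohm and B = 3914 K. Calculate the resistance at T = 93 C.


NTC thermistor equation: Rt = R25 * exp(B * (1/T - 1/T25)).
T in Kelvin: 366.15 K, T25 = 298.15 K
1/T - 1/T25 = 1/366.15 - 1/298.15 = -0.0006229
B * (1/T - 1/T25) = 3914 * -0.0006229 = -2.438
Rt = 10000 * exp(-2.438) = 873.3 ohm

873.3 ohm


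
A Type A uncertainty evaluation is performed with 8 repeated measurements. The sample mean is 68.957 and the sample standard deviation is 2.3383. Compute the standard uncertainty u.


The standard uncertainty for Type A evaluation is u = s / sqrt(n).
u = 2.3383 / sqrt(8)
u = 2.3383 / 2.8284
u = 0.8267

0.8267


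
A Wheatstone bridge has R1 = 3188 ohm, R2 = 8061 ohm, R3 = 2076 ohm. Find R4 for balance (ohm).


At balance: R1*R4 = R2*R3, so R4 = R2*R3/R1.
R4 = 8061 * 2076 / 3188
R4 = 16734636 / 3188
R4 = 5249.26 ohm

5249.26 ohm


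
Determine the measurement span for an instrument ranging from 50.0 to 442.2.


Span = upper range - lower range.
Span = 442.2 - (50.0)
Span = 392.2

392.2


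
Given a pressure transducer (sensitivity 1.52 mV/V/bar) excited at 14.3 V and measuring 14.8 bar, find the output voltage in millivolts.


Output = sensitivity * Vex * P.
Vout = 1.52 * 14.3 * 14.8
Vout = 21.736 * 14.8
Vout = 321.69 mV

321.69 mV


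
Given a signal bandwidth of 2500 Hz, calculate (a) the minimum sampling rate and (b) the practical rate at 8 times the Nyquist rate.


By Nyquist theorem, fs_min = 2 * fmax.
fs_min = 2 * 2500 = 5000 Hz
Practical rate = 8 * fs_min = 8 * 5000 = 40000 Hz

fs_min = 5000 Hz, fs_practical = 40000 Hz


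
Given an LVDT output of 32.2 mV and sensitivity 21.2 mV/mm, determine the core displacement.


Displacement = Vout / sensitivity.
d = 32.2 / 21.2
d = 1.519 mm

1.519 mm


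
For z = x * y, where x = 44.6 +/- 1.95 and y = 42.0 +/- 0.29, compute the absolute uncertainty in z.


For a product z = x*y, the relative uncertainty is:
uz/z = sqrt((ux/x)^2 + (uy/y)^2)
Relative uncertainties: ux/x = 1.95/44.6 = 0.043722
uy/y = 0.29/42.0 = 0.006905
z = 44.6 * 42.0 = 1873.2
uz = 1873.2 * sqrt(0.043722^2 + 0.006905^2) = 82.915

82.915


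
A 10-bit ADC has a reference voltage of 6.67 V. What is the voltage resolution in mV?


The resolution (LSB) of an ADC is Vref / 2^n.
LSB = 6.67 / 2^10
LSB = 6.67 / 1024
LSB = 0.00651367 V = 6.51367188 mV

6.51367188 mV


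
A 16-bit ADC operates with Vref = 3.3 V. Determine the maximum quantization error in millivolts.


The maximum quantization error is +/- LSB/2.
LSB = Vref / 2^n = 3.3 / 65536 = 5.035e-05 V
Max error = LSB / 2 = 5.035e-05 / 2 = 2.518e-05 V
Max error = 0.0252 mV

0.0252 mV


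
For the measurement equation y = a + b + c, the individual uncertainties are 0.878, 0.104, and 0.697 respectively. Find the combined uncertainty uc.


For a sum of independent quantities, uc = sqrt(u1^2 + u2^2 + u3^2).
uc = sqrt(0.878^2 + 0.104^2 + 0.697^2)
uc = sqrt(0.770884 + 0.010816 + 0.485809)
uc = 1.1258

1.1258


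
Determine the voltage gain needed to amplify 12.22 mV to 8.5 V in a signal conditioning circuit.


Gain = Vout / Vin (converting to same units).
G = 8.5 V / 12.22 mV
G = 8500.0 mV / 12.22 mV
G = 695.58

695.58


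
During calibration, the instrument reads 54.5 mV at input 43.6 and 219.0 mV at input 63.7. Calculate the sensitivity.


Sensitivity = (y2 - y1) / (x2 - x1).
S = (219.0 - 54.5) / (63.7 - 43.6)
S = 164.5 / 20.1
S = 8.1841 mV/unit

8.1841 mV/unit


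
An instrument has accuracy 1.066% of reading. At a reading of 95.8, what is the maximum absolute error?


Absolute error = (accuracy% / 100) * reading.
Error = (1.066 / 100) * 95.8
Error = 0.01066 * 95.8
Error = 1.0212

1.0212


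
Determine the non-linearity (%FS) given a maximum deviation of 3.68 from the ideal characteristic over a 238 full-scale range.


Linearity error = (max deviation / full scale) * 100%.
Linearity = (3.68 / 238) * 100
Linearity = 1.546 %FS

1.546 %FS


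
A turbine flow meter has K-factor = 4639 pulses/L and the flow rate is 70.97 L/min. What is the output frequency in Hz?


Frequency = K * Q / 60 (converting L/min to L/s).
f = 4639 * 70.97 / 60
f = 329229.83 / 60
f = 5487.16 Hz

5487.16 Hz


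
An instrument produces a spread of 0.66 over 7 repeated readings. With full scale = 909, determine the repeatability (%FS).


Repeatability = (spread / full scale) * 100%.
R = (0.66 / 909) * 100
R = 0.073 %FS

0.073 %FS


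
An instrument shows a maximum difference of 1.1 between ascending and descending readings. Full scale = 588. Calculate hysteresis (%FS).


Hysteresis = (max difference / full scale) * 100%.
H = (1.1 / 588) * 100
H = 0.187 %FS

0.187 %FS


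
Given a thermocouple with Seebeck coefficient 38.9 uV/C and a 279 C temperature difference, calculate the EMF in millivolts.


The thermocouple output V = sensitivity * dT.
V = 38.9 uV/C * 279 C
V = 10853.1 uV
V = 10.853 mV

10.853 mV


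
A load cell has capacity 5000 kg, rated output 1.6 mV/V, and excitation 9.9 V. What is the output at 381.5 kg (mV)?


Vout = rated_output * Vex * (load / capacity).
Vout = 1.6 * 9.9 * (381.5 / 5000)
Vout = 1.6 * 9.9 * 0.0763
Vout = 1.209 mV

1.209 mV


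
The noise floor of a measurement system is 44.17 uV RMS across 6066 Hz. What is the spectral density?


Noise spectral density = Vrms / sqrt(BW).
NSD = 44.17 / sqrt(6066)
NSD = 44.17 / 77.8845
NSD = 0.5671 uV/sqrt(Hz)

0.5671 uV/sqrt(Hz)


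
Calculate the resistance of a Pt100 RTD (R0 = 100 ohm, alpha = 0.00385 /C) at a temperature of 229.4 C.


The RTD equation: Rt = R0 * (1 + alpha * T).
Rt = 100 * (1 + 0.00385 * 229.4)
Rt = 100 * (1 + 0.88319)
Rt = 100 * 1.88319
Rt = 188.319 ohm

188.319 ohm


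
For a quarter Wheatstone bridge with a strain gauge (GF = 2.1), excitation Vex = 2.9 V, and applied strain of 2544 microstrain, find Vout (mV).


Quarter bridge output: Vout = (GF * epsilon * Vex) / 4.
Vout = (2.1 * 2544e-6 * 2.9) / 4
Vout = 0.01549296 / 4 V
Vout = 0.00387324 V = 3.8732 mV

3.8732 mV


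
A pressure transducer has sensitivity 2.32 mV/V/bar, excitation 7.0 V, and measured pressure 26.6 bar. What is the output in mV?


Output = sensitivity * Vex * P.
Vout = 2.32 * 7.0 * 26.6
Vout = 16.24 * 26.6
Vout = 431.98 mV

431.98 mV


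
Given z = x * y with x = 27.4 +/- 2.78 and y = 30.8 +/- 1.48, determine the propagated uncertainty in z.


For a product z = x*y, the relative uncertainty is:
uz/z = sqrt((ux/x)^2 + (uy/y)^2)
Relative uncertainties: ux/x = 2.78/27.4 = 0.10146
uy/y = 1.48/30.8 = 0.048052
z = 27.4 * 30.8 = 843.9
uz = 843.9 * sqrt(0.10146^2 + 0.048052^2) = 94.741

94.741


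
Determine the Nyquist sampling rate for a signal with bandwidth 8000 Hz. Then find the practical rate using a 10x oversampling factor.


By Nyquist theorem, fs_min = 2 * fmax.
fs_min = 2 * 8000 = 16000 Hz
Practical rate = 10 * fs_min = 10 * 16000 = 160000 Hz

fs_min = 16000 Hz, fs_practical = 160000 Hz


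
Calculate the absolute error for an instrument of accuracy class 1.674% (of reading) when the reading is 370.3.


Absolute error = (accuracy% / 100) * reading.
Error = (1.674 / 100) * 370.3
Error = 0.01674 * 370.3
Error = 6.1988

6.1988


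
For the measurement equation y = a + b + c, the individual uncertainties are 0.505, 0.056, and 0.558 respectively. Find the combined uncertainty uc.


For a sum of independent quantities, uc = sqrt(u1^2 + u2^2 + u3^2).
uc = sqrt(0.505^2 + 0.056^2 + 0.558^2)
uc = sqrt(0.255025 + 0.003136 + 0.311364)
uc = 0.7547

0.7547


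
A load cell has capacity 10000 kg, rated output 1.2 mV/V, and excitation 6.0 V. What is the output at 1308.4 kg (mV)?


Vout = rated_output * Vex * (load / capacity).
Vout = 1.2 * 6.0 * (1308.4 / 10000)
Vout = 1.2 * 6.0 * 0.13084
Vout = 0.942 mV

0.942 mV


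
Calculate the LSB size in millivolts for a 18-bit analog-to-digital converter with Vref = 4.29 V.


The resolution (LSB) of an ADC is Vref / 2^n.
LSB = 4.29 / 2^18
LSB = 4.29 / 262144
LSB = 1.637e-05 V = 0.01636505 mV

0.01636505 mV


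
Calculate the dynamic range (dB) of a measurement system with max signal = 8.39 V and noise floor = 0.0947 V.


Dynamic range = 20 * log10(Vmax / Vnoise).
DR = 20 * log10(8.39 / 0.0947)
DR = 20 * log10(88.6)
DR = 38.95 dB

38.95 dB


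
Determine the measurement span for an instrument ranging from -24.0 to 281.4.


Span = upper range - lower range.
Span = 281.4 - (-24.0)
Span = 305.4

305.4


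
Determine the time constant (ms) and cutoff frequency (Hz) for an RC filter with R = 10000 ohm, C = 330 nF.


Time constant: tau = R * C.
tau = 10000 * 3.30e-07 = 0.0033 s
tau = 3.3 ms
Cutoff frequency: fc = 1 / (2*pi*R*C).
fc = 1 / (2*pi*0.0033) = 48.23 Hz

tau = 3.3 ms, fc = 48.23 Hz


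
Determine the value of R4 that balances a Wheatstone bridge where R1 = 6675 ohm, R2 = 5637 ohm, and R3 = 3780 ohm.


At balance: R1*R4 = R2*R3, so R4 = R2*R3/R1.
R4 = 5637 * 3780 / 6675
R4 = 21307860 / 6675
R4 = 3192.19 ohm

3192.19 ohm


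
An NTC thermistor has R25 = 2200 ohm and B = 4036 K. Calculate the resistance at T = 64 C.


NTC thermistor equation: Rt = R25 * exp(B * (1/T - 1/T25)).
T in Kelvin: 337.15 K, T25 = 298.15 K
1/T - 1/T25 = 1/337.15 - 1/298.15 = -0.00038798
B * (1/T - 1/T25) = 4036 * -0.00038798 = -1.5659
Rt = 2200 * exp(-1.5659) = 459.6 ohm

459.6 ohm


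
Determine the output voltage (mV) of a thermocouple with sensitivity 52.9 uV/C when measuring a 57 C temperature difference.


The thermocouple output V = sensitivity * dT.
V = 52.9 uV/C * 57 C
V = 3015.3 uV
V = 3.015 mV

3.015 mV


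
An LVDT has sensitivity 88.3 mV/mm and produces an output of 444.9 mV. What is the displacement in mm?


Displacement = Vout / sensitivity.
d = 444.9 / 88.3
d = 5.039 mm

5.039 mm


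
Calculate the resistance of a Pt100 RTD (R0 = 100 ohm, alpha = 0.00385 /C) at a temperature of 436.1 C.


The RTD equation: Rt = R0 * (1 + alpha * T).
Rt = 100 * (1 + 0.00385 * 436.1)
Rt = 100 * (1 + 1.678985)
Rt = 100 * 2.678985
Rt = 267.899 ohm

267.899 ohm


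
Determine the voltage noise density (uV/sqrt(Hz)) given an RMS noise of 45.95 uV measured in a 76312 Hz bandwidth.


Noise spectral density = Vrms / sqrt(BW).
NSD = 45.95 / sqrt(76312)
NSD = 45.95 / 276.2463
NSD = 0.1663 uV/sqrt(Hz)

0.1663 uV/sqrt(Hz)


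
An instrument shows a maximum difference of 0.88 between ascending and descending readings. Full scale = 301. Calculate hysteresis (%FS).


Hysteresis = (max difference / full scale) * 100%.
H = (0.88 / 301) * 100
H = 0.292 %FS

0.292 %FS


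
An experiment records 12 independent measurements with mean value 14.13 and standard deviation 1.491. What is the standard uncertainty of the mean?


The standard uncertainty for Type A evaluation is u = s / sqrt(n).
u = 1.491 / sqrt(12)
u = 1.491 / 3.4641
u = 0.4304

0.4304


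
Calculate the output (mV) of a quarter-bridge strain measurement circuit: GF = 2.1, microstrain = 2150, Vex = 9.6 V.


Quarter bridge output: Vout = (GF * epsilon * Vex) / 4.
Vout = (2.1 * 2150e-6 * 9.6) / 4
Vout = 0.043344 / 4 V
Vout = 0.010836 V = 10.836 mV

10.836 mV


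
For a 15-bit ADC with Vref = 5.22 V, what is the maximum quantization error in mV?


The maximum quantization error is +/- LSB/2.
LSB = Vref / 2^n = 5.22 / 32768 = 0.0001593 V
Max error = LSB / 2 = 0.0001593 / 2 = 7.965e-05 V
Max error = 0.0797 mV

0.0797 mV


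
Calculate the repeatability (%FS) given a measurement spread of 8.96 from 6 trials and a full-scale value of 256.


Repeatability = (spread / full scale) * 100%.
R = (8.96 / 256) * 100
R = 3.5 %FS

3.5 %FS


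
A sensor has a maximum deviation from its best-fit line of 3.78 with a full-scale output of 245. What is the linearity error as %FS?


Linearity error = (max deviation / full scale) * 100%.
Linearity = (3.78 / 245) * 100
Linearity = 1.543 %FS

1.543 %FS


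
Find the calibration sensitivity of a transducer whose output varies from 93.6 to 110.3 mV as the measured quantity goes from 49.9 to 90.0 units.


Sensitivity = (y2 - y1) / (x2 - x1).
S = (110.3 - 93.6) / (90.0 - 49.9)
S = 16.7 / 40.1
S = 0.4165 mV/unit

0.4165 mV/unit


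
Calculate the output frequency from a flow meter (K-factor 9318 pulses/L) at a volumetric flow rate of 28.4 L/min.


Frequency = K * Q / 60 (converting L/min to L/s).
f = 9318 * 28.4 / 60
f = 264631.2 / 60
f = 4410.52 Hz

4410.52 Hz


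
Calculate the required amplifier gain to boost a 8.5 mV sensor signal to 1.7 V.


Gain = Vout / Vin (converting to same units).
G = 1.7 V / 8.5 mV
G = 1700.0 mV / 8.5 mV
G = 200.0

200.0


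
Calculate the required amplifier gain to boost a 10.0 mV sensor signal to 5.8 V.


Gain = Vout / Vin (converting to same units).
G = 5.8 V / 10.0 mV
G = 5800.0 mV / 10.0 mV
G = 580.0

580.0


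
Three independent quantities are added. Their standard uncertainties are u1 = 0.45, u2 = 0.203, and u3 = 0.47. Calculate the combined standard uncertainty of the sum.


For a sum of independent quantities, uc = sqrt(u1^2 + u2^2 + u3^2).
uc = sqrt(0.45^2 + 0.203^2 + 0.47^2)
uc = sqrt(0.2025 + 0.041209 + 0.2209)
uc = 0.6816

0.6816


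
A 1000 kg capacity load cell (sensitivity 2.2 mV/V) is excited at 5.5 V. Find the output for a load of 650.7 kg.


Vout = rated_output * Vex * (load / capacity).
Vout = 2.2 * 5.5 * (650.7 / 1000)
Vout = 2.2 * 5.5 * 0.6507
Vout = 7.873 mV

7.873 mV


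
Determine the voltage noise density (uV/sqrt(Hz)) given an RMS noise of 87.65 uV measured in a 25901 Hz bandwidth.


Noise spectral density = Vrms / sqrt(BW).
NSD = 87.65 / sqrt(25901)
NSD = 87.65 / 160.9379
NSD = 0.5446 uV/sqrt(Hz)

0.5446 uV/sqrt(Hz)


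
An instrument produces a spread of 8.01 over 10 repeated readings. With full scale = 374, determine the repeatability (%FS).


Repeatability = (spread / full scale) * 100%.
R = (8.01 / 374) * 100
R = 2.142 %FS

2.142 %FS


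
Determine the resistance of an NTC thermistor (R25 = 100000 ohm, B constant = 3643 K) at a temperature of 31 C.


NTC thermistor equation: Rt = R25 * exp(B * (1/T - 1/T25)).
T in Kelvin: 304.15 K, T25 = 298.15 K
1/T - 1/T25 = 1/304.15 - 1/298.15 = -6.617e-05
B * (1/T - 1/T25) = 3643 * -6.617e-05 = -0.241
Rt = 100000 * exp(-0.241) = 78581.1 ohm

78581.1 ohm


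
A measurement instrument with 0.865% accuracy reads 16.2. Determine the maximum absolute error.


Absolute error = (accuracy% / 100) * reading.
Error = (0.865 / 100) * 16.2
Error = 0.00865 * 16.2
Error = 0.1401

0.1401


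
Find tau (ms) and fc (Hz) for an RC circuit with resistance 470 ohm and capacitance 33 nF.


Time constant: tau = R * C.
tau = 470 * 3.30e-08 = 1.551e-05 s
tau = 0.0155 ms
Cutoff frequency: fc = 1 / (2*pi*R*C).
fc = 1 / (2*pi*1.551e-05) = 10261.44 Hz

tau = 0.0155 ms, fc = 10261.44 Hz


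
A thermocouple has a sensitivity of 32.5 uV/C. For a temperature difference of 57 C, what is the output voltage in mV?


The thermocouple output V = sensitivity * dT.
V = 32.5 uV/C * 57 C
V = 1852.5 uV
V = 1.853 mV

1.853 mV


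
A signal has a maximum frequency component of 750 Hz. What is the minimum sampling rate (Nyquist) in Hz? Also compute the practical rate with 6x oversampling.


By Nyquist theorem, fs_min = 2 * fmax.
fs_min = 2 * 750 = 1500 Hz
Practical rate = 6 * fs_min = 6 * 1500 = 9000 Hz

fs_min = 1500 Hz, fs_practical = 9000 Hz


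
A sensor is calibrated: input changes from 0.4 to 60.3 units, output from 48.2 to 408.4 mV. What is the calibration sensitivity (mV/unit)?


Sensitivity = (y2 - y1) / (x2 - x1).
S = (408.4 - 48.2) / (60.3 - 0.4)
S = 360.2 / 59.9
S = 6.0134 mV/unit

6.0134 mV/unit


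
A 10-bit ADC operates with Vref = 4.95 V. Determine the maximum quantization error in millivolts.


The maximum quantization error is +/- LSB/2.
LSB = Vref / 2^n = 4.95 / 1024 = 0.00483398 V
Max error = LSB / 2 = 0.00483398 / 2 = 0.00241699 V
Max error = 2.417 mV

2.417 mV


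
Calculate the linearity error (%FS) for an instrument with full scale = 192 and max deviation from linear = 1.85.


Linearity error = (max deviation / full scale) * 100%.
Linearity = (1.85 / 192) * 100
Linearity = 0.964 %FS

0.964 %FS


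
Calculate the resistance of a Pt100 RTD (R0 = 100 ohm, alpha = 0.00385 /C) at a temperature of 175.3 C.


The RTD equation: Rt = R0 * (1 + alpha * T).
Rt = 100 * (1 + 0.00385 * 175.3)
Rt = 100 * (1 + 0.674905)
Rt = 100 * 1.674905
Rt = 167.49 ohm

167.49 ohm


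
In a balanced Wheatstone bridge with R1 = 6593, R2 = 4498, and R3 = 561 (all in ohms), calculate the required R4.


At balance: R1*R4 = R2*R3, so R4 = R2*R3/R1.
R4 = 4498 * 561 / 6593
R4 = 2523378 / 6593
R4 = 382.74 ohm

382.74 ohm


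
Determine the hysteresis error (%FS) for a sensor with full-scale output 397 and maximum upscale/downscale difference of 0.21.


Hysteresis = (max difference / full scale) * 100%.
H = (0.21 / 397) * 100
H = 0.053 %FS

0.053 %FS


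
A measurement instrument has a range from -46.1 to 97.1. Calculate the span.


Span = upper range - lower range.
Span = 97.1 - (-46.1)
Span = 143.2

143.2


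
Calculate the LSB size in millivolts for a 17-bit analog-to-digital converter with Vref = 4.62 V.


The resolution (LSB) of an ADC is Vref / 2^n.
LSB = 4.62 / 2^17
LSB = 4.62 / 131072
LSB = 3.525e-05 V = 0.0352478 mV

0.0352478 mV


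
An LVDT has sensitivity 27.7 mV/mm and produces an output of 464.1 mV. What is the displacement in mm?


Displacement = Vout / sensitivity.
d = 464.1 / 27.7
d = 16.755 mm

16.755 mm


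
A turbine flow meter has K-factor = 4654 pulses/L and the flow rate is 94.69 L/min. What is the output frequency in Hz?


Frequency = K * Q / 60 (converting L/min to L/s).
f = 4654 * 94.69 / 60
f = 440687.26 / 60
f = 7344.79 Hz

7344.79 Hz


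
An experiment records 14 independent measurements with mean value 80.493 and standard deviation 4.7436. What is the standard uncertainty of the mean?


The standard uncertainty for Type A evaluation is u = s / sqrt(n).
u = 4.7436 / sqrt(14)
u = 4.7436 / 3.7417
u = 1.2678

1.2678


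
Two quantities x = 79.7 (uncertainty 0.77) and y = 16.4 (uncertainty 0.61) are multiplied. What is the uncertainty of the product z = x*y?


For a product z = x*y, the relative uncertainty is:
uz/z = sqrt((ux/x)^2 + (uy/y)^2)
Relative uncertainties: ux/x = 0.77/79.7 = 0.009661
uy/y = 0.61/16.4 = 0.037195
z = 79.7 * 16.4 = 1307.1
uz = 1307.1 * sqrt(0.009661^2 + 0.037195^2) = 50.23

50.23


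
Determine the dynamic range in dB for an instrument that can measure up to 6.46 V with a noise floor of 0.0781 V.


Dynamic range = 20 * log10(Vmax / Vnoise).
DR = 20 * log10(6.46 / 0.0781)
DR = 20 * log10(82.71)
DR = 38.35 dB

38.35 dB


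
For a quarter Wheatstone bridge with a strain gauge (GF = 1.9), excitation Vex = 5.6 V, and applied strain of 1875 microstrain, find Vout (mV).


Quarter bridge output: Vout = (GF * epsilon * Vex) / 4.
Vout = (1.9 * 1875e-6 * 5.6) / 4
Vout = 0.01995 / 4 V
Vout = 0.0049875 V = 4.9875 mV

4.9875 mV


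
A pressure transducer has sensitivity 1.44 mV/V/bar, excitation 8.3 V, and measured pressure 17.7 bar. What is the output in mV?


Output = sensitivity * Vex * P.
Vout = 1.44 * 8.3 * 17.7
Vout = 11.952 * 17.7
Vout = 211.55 mV

211.55 mV


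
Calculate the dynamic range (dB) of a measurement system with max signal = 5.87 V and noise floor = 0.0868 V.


Dynamic range = 20 * log10(Vmax / Vnoise).
DR = 20 * log10(5.87 / 0.0868)
DR = 20 * log10(67.63)
DR = 36.6 dB

36.6 dB


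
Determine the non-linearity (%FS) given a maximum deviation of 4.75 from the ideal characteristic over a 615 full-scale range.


Linearity error = (max deviation / full scale) * 100%.
Linearity = (4.75 / 615) * 100
Linearity = 0.772 %FS

0.772 %FS


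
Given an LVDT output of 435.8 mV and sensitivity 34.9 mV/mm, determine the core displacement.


Displacement = Vout / sensitivity.
d = 435.8 / 34.9
d = 12.487 mm

12.487 mm
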